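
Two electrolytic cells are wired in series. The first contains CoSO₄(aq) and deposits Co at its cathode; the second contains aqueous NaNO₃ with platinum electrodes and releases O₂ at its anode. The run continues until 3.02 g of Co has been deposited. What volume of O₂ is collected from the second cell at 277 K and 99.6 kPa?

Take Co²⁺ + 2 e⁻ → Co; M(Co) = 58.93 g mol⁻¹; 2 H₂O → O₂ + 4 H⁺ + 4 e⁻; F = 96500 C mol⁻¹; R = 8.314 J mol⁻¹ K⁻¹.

n(Co) = 3.02 / 58.93 = 0.05125 mol, so n(e⁻) = 2 × 0.05125 = 0.1025 mol.
The cells are in series, so the same 0.1025 mol of electrons passes through the second cell.
2 H₂O → O₂ + 4 H⁺ + 4 e⁻ — 4 mol e⁻ per mol O₂, so n(O₂) = 0.1025/4 = 0.02562 mol.
V = nRT/P = (0.02562 × 8.314 × 277) / (99.6 × 10³) = 5.92 × 10⁻⁴ m³ = 0.592 L.

0.592 L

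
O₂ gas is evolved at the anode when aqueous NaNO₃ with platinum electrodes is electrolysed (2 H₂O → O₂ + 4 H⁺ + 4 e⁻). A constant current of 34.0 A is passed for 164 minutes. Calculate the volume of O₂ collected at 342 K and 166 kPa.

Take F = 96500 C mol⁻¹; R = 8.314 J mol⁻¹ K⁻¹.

Q = I·t = 34.00 A × 9840.0 s = 334600 C.
n(e⁻) = Q/F = 334600 / 96500 = 3.467 mol.
4 electrons are transferred per O₂ molecule, so n(O₂) = 3.467 / 4 = 0.8667 mol.
V = nRT/P = (0.8667 × 8.314 × 342) / (166 × 10³ Pa) = 0.0148 m³ = 14.8 L.

14.8 L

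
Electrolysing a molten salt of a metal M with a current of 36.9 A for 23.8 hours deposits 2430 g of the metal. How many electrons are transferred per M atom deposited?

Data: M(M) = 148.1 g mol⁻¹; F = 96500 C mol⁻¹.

2

Q = I·t = 36.90 A × 85680 s = 3162000 C, so n(e⁻) = 3162000/96500 = 32.76 mol.
n(M) deposited = 2430 / 148.1 = 16.41 mol.
Electrons per atom = n(e⁻)/n(M) = 32.76 / 16.41 = 2.00 ≈ 2, so the ion is M²⁺.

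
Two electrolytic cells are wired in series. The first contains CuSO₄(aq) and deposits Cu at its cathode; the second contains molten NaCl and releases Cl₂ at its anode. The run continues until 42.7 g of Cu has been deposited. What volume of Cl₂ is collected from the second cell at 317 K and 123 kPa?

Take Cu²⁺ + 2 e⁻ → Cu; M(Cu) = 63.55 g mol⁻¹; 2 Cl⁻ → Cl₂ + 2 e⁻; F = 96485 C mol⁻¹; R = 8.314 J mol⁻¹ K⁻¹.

n(Cu) = 42.7 / 63.55 = 0.6719 mol, so n(e⁻) = 2 × 0.6719 = 1.344 mol.
The cells are in series, so the same 1.344 mol of electrons passes through the second cell.
2 Cl⁻ → Cl₂ + 2 e⁻ — 2 mol e⁻ per mol Cl₂, so n(Cl₂) = 1.344/2 = 0.6719 mol.
V = nRT/P = (0.6719 × 8.314 × 317) / (123 × 10³) = 0.0144 m³ = 14.4 L.

14.4 L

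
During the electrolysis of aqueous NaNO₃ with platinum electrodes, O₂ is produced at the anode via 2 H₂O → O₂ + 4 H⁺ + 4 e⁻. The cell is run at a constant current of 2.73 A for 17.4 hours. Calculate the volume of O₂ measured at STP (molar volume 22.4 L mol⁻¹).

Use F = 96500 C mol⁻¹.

9.92 L

Q = I·t = 2.730 A × 62640 s = 171000 C.
n(e⁻) = Q/F = 171000 / 96500 = 1.772 mol.
4 electrons are transferred per O₂ molecule, so n(O₂) = 1.772 / 4 = 0.4430 mol.
V = n × V_m = 0.4430 × 22.4 = 9.92 L.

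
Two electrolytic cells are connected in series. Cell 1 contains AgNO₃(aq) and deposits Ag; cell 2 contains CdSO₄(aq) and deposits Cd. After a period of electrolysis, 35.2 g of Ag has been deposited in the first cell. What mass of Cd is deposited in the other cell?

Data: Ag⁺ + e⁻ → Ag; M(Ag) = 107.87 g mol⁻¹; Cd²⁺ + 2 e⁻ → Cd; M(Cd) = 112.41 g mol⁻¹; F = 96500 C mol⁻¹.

n(Ag) = 35.2 / 107.87 = 0.3263 mol.
Since Ag⁺ + e⁻ → Ag, n(e⁻) passed = 1 × 0.3263 = 0.3263 mol.
Cells in series carry the same charge, so the same 0.3263 mol of electrons passes through cell 2.
Cd²⁺ + 2 e⁻ → Cd, so n(Cd) = 0.3263 / 2 = 0.1632 mol.
m(Cd) = 0.1632 × 112.41 = 18.3 g.

18.3 g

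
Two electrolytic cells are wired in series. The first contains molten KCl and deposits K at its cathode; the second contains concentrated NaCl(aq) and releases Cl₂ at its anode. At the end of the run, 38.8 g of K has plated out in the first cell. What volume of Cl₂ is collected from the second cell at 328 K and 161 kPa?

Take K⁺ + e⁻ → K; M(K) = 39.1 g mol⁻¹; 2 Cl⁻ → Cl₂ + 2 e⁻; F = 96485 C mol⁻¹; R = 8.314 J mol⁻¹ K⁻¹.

n(K) = 38.8 / 39.1 = 0.9923 mol, so n(e⁻) = 1 × 0.9923 = 0.9923 mol.
The cells are in series, so the same 0.9923 mol of electrons passes through the second cell.
2 Cl⁻ → Cl₂ + 2 e⁻ — 2 mol e⁻ per mol Cl₂, so n(Cl₂) = 0.9923/2 = 0.4962 mol.
V = nRT/P = (0.4962 × 8.314 × 328) / (161 × 10³) = 0.00840 m³ = 8.40 L.

8.40 L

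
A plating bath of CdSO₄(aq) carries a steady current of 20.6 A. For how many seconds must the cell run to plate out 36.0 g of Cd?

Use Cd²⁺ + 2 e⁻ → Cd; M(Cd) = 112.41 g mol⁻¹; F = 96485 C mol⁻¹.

n(Cd) = m/M = 36.0 / 112.41 = 0.3203 mol.
Each Cd atom requires 2 electrons, so n(e⁻) = 2 × 0.3203 = 0.6405 mol.
Q = n(e⁻)·F = 0.6405 × 96485 = 61800 C.
t = Q/I = 61800 / 20.60 A = 3000 s.

3000 s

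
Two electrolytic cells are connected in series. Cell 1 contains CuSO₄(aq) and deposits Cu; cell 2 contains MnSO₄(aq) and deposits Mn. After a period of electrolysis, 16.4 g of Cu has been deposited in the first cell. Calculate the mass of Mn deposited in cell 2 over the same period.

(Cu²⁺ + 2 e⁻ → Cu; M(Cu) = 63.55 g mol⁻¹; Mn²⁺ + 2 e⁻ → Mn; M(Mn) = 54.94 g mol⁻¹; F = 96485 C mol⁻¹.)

14.2 g

n(Cu) = 16.4 / 63.55 = 0.2581 mol.
Since Cu²⁺ + 2 e⁻ → Cu, n(e⁻) passed = 2 × 0.2581 = 0.5161 mol.
Cells in series carry the same charge, so the same 0.5161 mol of electrons passes through cell 2.
Mn²⁺ + 2 e⁻ → Mn, so n(Mn) = 0.5161 / 2 = 0.2581 mol.
m(Mn) = 0.2581 × 54.94 = 14.2 g.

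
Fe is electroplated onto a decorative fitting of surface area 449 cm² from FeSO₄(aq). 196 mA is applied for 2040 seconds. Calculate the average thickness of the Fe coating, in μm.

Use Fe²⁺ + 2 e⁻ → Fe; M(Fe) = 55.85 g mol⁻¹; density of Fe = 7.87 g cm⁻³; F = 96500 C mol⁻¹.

0.327 μm

Q = I·t = 0.1960 × 2040.0 = 399.8 C; n(e⁻) = 0.004143 mol.
n(Fe) = n(e⁻)/2 = 0.002072 mol, so m = 0.002072 × 55.85 = 0.1157 g.
Volume = m/ρ = 0.1157 / 7.87 = 0.01470 cm³.
Thickness = V/A = 0.01470 / 449 = 3.27 × 10⁻⁵ cm = 0.327 μm.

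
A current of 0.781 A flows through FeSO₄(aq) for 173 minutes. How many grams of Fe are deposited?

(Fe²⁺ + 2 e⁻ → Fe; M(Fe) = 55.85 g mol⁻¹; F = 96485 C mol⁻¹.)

2.35 g

Q = I·t = 0.7810 A × 10380 s = 8107 C.
n(e⁻) = Q/F = 8107 / 96485 = 0.08402 mol.
Fe²⁺ + 2 e⁻ → Fe, so n(Fe) = n(e⁻)/2 = 0.04201 mol.
m = n·M = 0.04201 × 55.85 = 2.35 g.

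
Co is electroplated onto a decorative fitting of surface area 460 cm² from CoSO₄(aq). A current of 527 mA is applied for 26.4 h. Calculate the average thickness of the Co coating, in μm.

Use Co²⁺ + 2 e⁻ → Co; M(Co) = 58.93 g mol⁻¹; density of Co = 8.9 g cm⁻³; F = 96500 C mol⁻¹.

37.4 μm

Q = I·t = 0.5270 × 95040 = 50090 C; n(e⁻) = 0.5190 mol.
n(Co) = n(e⁻)/2 = 0.2595 mol, so m = 0.2595 × 58.93 = 15.29 g.
Volume = m/ρ = 15.29 / 8.9 = 1.718 cm³.
Thickness = V/A = 1.718 / 460 = 0.00374 cm = 37.4 μm.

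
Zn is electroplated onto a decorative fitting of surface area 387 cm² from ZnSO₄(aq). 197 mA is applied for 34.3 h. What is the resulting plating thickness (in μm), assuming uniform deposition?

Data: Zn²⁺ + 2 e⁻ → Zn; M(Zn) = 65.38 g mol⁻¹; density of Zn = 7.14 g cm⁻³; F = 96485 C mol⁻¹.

Q = I·t = 0.1970 × 123480 = 24330 C; n(e⁻) = 0.2521 mol.
n(Zn) = n(e⁻)/2 = 0.1261 mol, so m = 0.1261 × 65.38 = 8.242 g.
Volume = m/ρ = 8.242 / 7.14 = 1.154 cm³.
Thickness = V/A = 1.154 / 387 = 0.00298 cm = 29.8 μm.

29.8 μm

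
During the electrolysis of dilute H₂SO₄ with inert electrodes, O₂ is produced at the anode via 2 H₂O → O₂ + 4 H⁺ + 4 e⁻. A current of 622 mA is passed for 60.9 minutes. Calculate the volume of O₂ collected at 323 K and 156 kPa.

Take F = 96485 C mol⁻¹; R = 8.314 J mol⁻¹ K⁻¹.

Q = I·t = 0.6220 A × 3654.0 s = 2273 C.
n(e⁻) = Q/F = 2273 / 96485 = 0.02356 mol.
4 electrons are transferred per O₂ molecule, so n(O₂) = 0.02356 / 4 = 0.005889 mol.
V = nRT/P = (0.005889 × 8.314 × 323) / (156 × 10³ Pa) = 1.01 × 10⁻⁴ m³ = 0.101 L.

0.101 L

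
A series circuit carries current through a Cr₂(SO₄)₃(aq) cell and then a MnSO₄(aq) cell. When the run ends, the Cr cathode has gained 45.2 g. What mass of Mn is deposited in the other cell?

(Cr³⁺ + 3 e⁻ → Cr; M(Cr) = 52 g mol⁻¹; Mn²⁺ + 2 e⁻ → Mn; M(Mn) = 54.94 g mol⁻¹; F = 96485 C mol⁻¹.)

n(Cr) = 45.2 / 52 = 0.8692 mol.
Since Cr³⁺ + 3 e⁻ → Cr, n(e⁻) passed = 3 × 0.8692 = 2.608 mol.
Cells in series carry the same charge, so the same 2.608 mol of electrons passes through cell 2.
Mn²⁺ + 2 e⁻ → Mn, so n(Mn) = 2.608 / 2 = 1.304 mol.
m(Mn) = 1.304 × 54.94 = 71.6 g.

71.6 g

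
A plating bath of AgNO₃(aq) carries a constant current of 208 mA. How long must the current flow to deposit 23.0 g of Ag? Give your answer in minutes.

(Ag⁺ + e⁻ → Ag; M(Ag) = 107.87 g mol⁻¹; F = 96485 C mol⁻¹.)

n(Ag) = m/M = 23.0 / 107.87 = 0.2132 mol.
Each Ag atom requires 1 electron, so n(e⁻) = 1 × 0.2132 = 0.2132 mol.
Q = n(e⁻)·F = 0.2132 × 96485 = 20570 C.
t = Q/I = 20570 / 0.2080 A = 98910 s = 1650 min.

1650 min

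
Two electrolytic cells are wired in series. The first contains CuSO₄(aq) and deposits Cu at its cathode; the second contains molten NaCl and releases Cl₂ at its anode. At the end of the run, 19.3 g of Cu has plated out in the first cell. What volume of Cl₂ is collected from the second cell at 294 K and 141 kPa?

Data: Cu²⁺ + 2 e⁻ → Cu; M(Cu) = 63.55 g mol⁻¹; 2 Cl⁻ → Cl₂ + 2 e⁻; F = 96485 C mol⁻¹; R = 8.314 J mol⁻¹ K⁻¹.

n(Cu) = 19.3 / 63.55 = 0.3037 mol, so n(e⁻) = 2 × 0.3037 = 0.6074 mol.
The cells are in series, so the same 0.6074 mol of electrons passes through the second cell.
2 Cl⁻ → Cl₂ + 2 e⁻ — 2 mol e⁻ per mol Cl₂, so n(Cl₂) = 0.6074/2 = 0.3037 mol.
V = nRT/P = (0.3037 × 8.314 × 294) / (141 × 10³) = 0.00526 m³ = 5.26 L.

5.26 L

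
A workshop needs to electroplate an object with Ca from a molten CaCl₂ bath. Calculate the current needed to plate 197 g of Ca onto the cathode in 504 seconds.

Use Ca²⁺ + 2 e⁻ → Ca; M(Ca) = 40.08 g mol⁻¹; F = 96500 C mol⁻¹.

1880 A

n(Ca) = 197 / 40.08 = 4.915 mol.
n(e⁻) = 2 × 4.915 = 9.830 mol.
Q = n(e⁻)·F = 9.830 × 96500 = 948600 C.
I = Q/t = 948600 / 504.00 s = 1880 A.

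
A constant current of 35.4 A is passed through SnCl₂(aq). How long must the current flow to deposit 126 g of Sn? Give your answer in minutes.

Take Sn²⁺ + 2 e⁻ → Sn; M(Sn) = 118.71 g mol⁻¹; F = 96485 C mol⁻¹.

n(Sn) = m/M = 126 / 118.71 = 1.061 mol.
Each Sn atom requires 2 electrons, so n(e⁻) = 2 × 1.061 = 2.123 mol.
Q = n(e⁻)·F = 2.123 × 96485 = 204800 C.
t = Q/I = 204800 / 35.40 A = 5786 s = 96.4 min.

96.4 min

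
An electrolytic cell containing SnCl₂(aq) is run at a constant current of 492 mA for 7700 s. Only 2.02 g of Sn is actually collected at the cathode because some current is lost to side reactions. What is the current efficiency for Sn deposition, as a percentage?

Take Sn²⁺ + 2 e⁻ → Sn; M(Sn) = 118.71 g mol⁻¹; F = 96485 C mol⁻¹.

86.7 %

Q = I·t = 0.4920 × 7700.0 = 3788 C; n(e⁻) = 3788/96485 = 0.03926 mol.
Theoretical n(Sn) = n(e⁻)/2 = 0.01963 mol, i.e. m_theo = 0.01963 × 118.71 = 2.331 g.
Efficiency = m_actual / m_theo = 2.02 / 2.331 = 86.7 %.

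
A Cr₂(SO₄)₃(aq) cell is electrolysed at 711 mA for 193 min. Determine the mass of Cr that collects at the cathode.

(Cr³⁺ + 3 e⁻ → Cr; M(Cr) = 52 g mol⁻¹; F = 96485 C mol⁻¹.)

1.48 g

Q = I·t = 0.7110 A × 11580 s = 8233 C.
n(e⁻) = Q/F = 8233 / 96485 = 0.08533 mol.
Cr³⁺ + 3 e⁻ → Cr, so n(Cr) = n(e⁻)/3 = 0.02844 mol.
m = n·M = 0.02844 × 52 = 1.48 g.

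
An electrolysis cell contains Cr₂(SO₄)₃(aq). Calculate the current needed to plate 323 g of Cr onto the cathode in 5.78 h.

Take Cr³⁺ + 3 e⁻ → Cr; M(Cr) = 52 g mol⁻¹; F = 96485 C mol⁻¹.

n(Cr) = 323 / 52 = 6.212 mol.
n(e⁻) = 3 × 6.212 = 18.63 mol.
Q = n(e⁻)·F = 18.63 × 96485 = 1798000 C.
I = Q/t = 1798000 / 20808 s = 86.4 A.

86.4 A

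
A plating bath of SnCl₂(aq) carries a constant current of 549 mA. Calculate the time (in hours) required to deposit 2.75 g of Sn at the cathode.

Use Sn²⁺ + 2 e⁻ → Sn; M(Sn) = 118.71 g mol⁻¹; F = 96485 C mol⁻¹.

n(Sn) = m/M = 2.75 / 118.71 = 0.02317 mol.
Each Sn atom requires 2 electrons, so n(e⁻) = 2 × 0.02317 = 0.04633 mol.
Q = n(e⁻)·F = 0.04633 × 96485 = 4470 C.
t = Q/I = 4470 / 0.5490 A = 8143 s = 2.26 h.

2.26 h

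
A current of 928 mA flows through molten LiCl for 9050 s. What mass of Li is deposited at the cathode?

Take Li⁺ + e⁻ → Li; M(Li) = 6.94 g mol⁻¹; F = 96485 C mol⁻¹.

Q = I·t = 0.9280 A × 9050.0 s = 8398 C.
n(e⁻) = Q/F = 8398 / 96485 = 0.08704 mol.
Li⁺ + e⁻ → Li, so n(Li) = n(e⁻)/1 = 0.08704 mol.
m = n·M = 0.08704 × 6.94 = 0.604 g.

0.604 g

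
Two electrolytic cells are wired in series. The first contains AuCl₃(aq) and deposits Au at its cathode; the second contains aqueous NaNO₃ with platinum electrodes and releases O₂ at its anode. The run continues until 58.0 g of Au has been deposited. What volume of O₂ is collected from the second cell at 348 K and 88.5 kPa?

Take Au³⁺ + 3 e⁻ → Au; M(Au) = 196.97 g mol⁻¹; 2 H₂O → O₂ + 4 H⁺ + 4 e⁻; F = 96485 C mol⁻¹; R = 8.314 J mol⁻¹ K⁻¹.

7.22 L

n(Au) = 58.0 / 196.97 = 0.2945 mol, so n(e⁻) = 3 × 0.2945 = 0.8834 mol.
The cells are in series, so the same 0.8834 mol of electrons passes through the second cell.
2 H₂O → O₂ + 4 H⁺ + 4 e⁻ — 4 mol e⁻ per mol O₂, so n(O₂) = 0.8834/4 = 0.2208 mol.
V = nRT/P = (0.2208 × 8.314 × 348) / (88.5 × 10³) = 0.00722 m³ = 7.22 L.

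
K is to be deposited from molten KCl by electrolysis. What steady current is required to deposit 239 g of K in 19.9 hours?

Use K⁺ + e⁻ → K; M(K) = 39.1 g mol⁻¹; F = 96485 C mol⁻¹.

n(K) = 239 / 39.1 = 6.113 mol.
n(e⁻) = 1 × 6.113 = 6.113 mol.
Q = n(e⁻)·F = 6.113 × 96485 = 589800 C.
I = Q/t = 589800 / 71640 s = 8.23 A.

8.23 A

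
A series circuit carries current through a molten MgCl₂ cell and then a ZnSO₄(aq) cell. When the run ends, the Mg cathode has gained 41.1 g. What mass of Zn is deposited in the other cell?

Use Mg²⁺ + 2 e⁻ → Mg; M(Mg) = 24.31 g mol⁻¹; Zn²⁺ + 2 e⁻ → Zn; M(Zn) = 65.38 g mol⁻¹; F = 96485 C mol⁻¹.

111 g

n(Mg) = 41.1 / 24.31 = 1.691 mol.
Since Mg²⁺ + 2 e⁻ → Mg, n(e⁻) passed = 2 × 1.691 = 3.381 mol.
Cells in series carry the same charge, so the same 3.381 mol of electrons passes through cell 2.
Zn²⁺ + 2 e⁻ → Zn, so n(Zn) = 3.381 / 2 = 1.691 mol.
m(Zn) = 1.691 × 65.38 = 111 g.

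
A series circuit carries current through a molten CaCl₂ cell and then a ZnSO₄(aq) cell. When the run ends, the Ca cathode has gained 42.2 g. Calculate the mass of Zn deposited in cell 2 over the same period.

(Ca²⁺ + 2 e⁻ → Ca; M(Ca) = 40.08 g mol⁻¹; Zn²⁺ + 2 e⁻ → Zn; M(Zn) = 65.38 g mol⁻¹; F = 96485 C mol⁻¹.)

68.8 g

n(Ca) = 42.2 / 40.08 = 1.053 mol.
Since Ca²⁺ + 2 e⁻ → Ca, n(e⁻) passed = 2 × 1.053 = 2.106 mol.
Cells in series carry the same charge, so the same 2.106 mol of electrons passes through cell 2.
Zn²⁺ + 2 e⁻ → Zn, so n(Zn) = 2.106 / 2 = 1.053 mol.
m(Zn) = 1.053 × 65.38 = 68.8 g.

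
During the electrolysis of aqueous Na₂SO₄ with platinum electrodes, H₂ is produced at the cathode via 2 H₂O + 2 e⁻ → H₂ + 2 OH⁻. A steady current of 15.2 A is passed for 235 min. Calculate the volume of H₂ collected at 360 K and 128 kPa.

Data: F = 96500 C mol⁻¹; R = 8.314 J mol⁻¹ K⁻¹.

Q = I·t = 15.20 A × 14100 s = 214300 C.
n(e⁻) = Q/F = 214300 / 96500 = 2.221 mol.
2 electrons are transferred per H₂ molecule, so n(H₂) = 2.221 / 2 = 1.110 mol.
V = nRT/P = (1.110 × 8.314 × 360) / (128 × 10³ Pa) = 0.0260 m³ = 26.0 L.

26.0 L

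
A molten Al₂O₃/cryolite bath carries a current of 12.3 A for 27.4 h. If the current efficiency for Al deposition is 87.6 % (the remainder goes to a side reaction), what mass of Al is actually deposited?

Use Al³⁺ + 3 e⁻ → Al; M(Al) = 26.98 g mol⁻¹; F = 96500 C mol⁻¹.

99.1 g

Q = I·t = 12.30 × 98640 = 1213000 C.
n(e⁻) = 1213000/96500 = 12.57 mol; theoretically n(Al) = 12.57/3 = 4.191 mol, m_theo = 113.1 g.
At 87.6 % efficiency, m_actual = 0.876 × 113.1 = 99.1 g.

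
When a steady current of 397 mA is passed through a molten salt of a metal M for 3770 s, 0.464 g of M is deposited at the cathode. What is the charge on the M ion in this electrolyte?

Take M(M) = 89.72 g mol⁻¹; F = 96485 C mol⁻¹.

+3

Q = I·t = 0.3970 A × 3770.0 s = 1497 C, so n(e⁻) = 1497/96485 = 0.01551 mol.
n(M) deposited = 0.464 / 89.72 = 0.005172 mol.
Electrons per atom = n(e⁻)/n(M) = 0.01551 / 0.005172 = 3.00 ≈ 3, so the ion is M³⁺.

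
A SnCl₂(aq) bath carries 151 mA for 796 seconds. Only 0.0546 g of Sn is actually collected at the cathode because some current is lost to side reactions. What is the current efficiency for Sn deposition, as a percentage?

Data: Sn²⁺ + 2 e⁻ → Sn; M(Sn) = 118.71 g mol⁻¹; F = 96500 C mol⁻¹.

73.9 %

Q = I·t = 0.1510 × 796.00 = 120.2 C; n(e⁻) = 120.2/96500 = 0.001246 mol.
Theoretical n(Sn) = n(e⁻)/2 = 0.0006228 mol, i.e. m_theo = 0.0006228 × 118.71 = 0.07393 g.
Efficiency = m_actual / m_theo = 0.0546 / 0.07393 = 73.9 %.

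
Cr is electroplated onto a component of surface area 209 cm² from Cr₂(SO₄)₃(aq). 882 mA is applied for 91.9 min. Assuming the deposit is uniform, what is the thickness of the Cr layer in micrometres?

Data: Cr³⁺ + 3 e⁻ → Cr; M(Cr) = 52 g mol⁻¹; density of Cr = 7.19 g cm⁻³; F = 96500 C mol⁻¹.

5.81 μm

Q = I·t = 0.8820 × 5514.0 = 4863 C; n(e⁻) = 0.05040 mol.
n(Cr) = n(e⁻)/3 = 0.01680 mol, so m = 0.01680 × 52 = 0.8736 g.
Volume = m/ρ = 0.8736 / 7.19 = 0.1215 cm³.
Thickness = V/A = 0.1215 / 209 = 5.81 × 10⁻⁴ cm = 5.81 μm.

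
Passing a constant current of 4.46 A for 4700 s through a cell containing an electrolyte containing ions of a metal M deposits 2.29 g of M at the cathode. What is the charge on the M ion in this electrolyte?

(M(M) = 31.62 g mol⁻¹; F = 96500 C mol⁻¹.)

Q = I·t = 4.460 A × 4700.0 s = 20960 C, so n(e⁻) = 20960/96500 = 0.2172 mol.
n(M) deposited = 2.29 / 31.62 = 0.07242 mol.
Electrons per atom = n(e⁻)/n(M) = 0.2172 / 0.07242 = 3.00 ≈ 3, so the ion is M³⁺.

+3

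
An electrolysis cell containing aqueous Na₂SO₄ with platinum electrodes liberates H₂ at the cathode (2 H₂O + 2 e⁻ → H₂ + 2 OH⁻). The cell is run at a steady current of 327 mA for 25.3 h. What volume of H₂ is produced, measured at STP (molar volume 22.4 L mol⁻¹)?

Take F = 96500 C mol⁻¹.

Q = I·t = 0.3270 A × 91080 s = 29780 C.
n(e⁻) = Q/F = 29780 / 96500 = 0.3086 mol.
2 electrons are transferred per H₂ molecule, so n(H₂) = 0.3086 / 2 = 0.1543 mol.
V = n × V_m = 0.1543 × 22.4 = 3.46 L.

3.46 L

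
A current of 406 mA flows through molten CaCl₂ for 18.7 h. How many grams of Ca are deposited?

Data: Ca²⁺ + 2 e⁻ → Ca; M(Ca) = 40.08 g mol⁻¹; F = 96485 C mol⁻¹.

5.68 g

Q = I·t = 0.4060 A × 67320 s = 27330 C.
n(e⁻) = Q/F = 27330 / 96485 = 0.2833 mol.
Ca²⁺ + 2 e⁻ → Ca, so n(Ca) = n(e⁻)/2 = 0.1416 mol.
m = n·M = 0.1416 × 40.08 = 5.68 g.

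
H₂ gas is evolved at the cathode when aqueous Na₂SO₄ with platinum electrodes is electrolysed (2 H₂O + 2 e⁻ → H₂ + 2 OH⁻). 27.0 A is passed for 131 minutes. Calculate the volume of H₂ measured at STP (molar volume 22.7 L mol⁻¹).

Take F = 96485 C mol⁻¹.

25.0 L

Q = I·t = 27.00 A × 7860.0 s = 212200 C.
n(e⁻) = Q/F = 212200 / 96485 = 2.200 mol.
2 electrons are transferred per H₂ molecule, so n(H₂) = 2.200 / 2 = 1.100 mol.
V = n × V_m = 1.100 × 22.7 = 25.0 L.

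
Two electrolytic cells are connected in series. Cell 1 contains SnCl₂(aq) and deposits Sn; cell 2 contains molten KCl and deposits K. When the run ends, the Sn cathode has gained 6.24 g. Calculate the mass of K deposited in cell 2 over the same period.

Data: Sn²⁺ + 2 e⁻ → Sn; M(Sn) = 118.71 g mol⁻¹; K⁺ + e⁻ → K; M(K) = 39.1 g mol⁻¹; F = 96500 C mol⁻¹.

n(Sn) = 6.24 / 118.71 = 0.05257 mol.
Since Sn²⁺ + 2 e⁻ → Sn, n(e⁻) passed = 2 × 0.05257 = 0.1051 mol.
Cells in series carry the same charge, so the same 0.1051 mol of electrons passes through cell 2.
K⁺ + e⁻ → K, so n(K) = 0.1051 / 1 = 0.1051 mol.
m(K) = 0.1051 × 39.1 = 4.11 g.

4.11 g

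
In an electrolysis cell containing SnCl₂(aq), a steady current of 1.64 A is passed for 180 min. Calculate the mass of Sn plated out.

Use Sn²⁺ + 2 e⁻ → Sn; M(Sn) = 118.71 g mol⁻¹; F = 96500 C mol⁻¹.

Q = I·t = 1.640 A × 10800 s = 17710 C.
n(e⁻) = Q/F = 17710 / 96500 = 0.1835 mol.
Sn²⁺ + 2 e⁻ → Sn, so n(Sn) = n(e⁻)/2 = 0.09177 mol.
m = n·M = 0.09177 × 118.71 = 10.9 g.

10.9 g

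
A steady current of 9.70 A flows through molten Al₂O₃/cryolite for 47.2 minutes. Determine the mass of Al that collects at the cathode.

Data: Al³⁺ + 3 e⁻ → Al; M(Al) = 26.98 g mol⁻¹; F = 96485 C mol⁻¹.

Q = I·t = 9.700 A × 2832.0 s = 27470 C.
n(e⁻) = Q/F = 27470 / 96485 = 0.2847 mol.
Al³⁺ + 3 e⁻ → Al, so n(Al) = n(e⁻)/3 = 0.09490 mol.
m = n·M = 0.09490 × 26.98 = 2.56 g.

2.56 g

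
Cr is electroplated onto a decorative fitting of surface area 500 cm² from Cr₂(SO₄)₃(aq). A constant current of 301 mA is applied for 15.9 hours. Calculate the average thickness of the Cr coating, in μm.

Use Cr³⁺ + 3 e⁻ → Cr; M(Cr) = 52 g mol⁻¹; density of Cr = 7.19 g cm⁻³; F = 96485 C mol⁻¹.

Q = I·t = 0.3010 × 57240 = 17230 C; n(e⁻) = 0.1786 mol.
n(Cr) = n(e⁻)/3 = 0.05952 mol, so m = 0.05952 × 52 = 3.095 g.
Volume = m/ρ = 3.095 / 7.19 = 0.4305 cm³.
Thickness = V/A = 0.4305 / 500 = 8.61 × 10⁻⁴ cm = 8.61 μm.

8.61 μm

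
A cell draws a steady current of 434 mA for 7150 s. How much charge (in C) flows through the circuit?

3100 C

Q = I·t = 0.4340 A × 7150.0 s = 3100 C.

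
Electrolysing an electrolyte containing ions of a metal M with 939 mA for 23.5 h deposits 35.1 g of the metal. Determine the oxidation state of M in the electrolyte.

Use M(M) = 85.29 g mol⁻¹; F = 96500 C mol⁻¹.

Q = I·t = 0.9390 A × 84600 s = 79440 C, so n(e⁻) = 79440/96500 = 0.8232 mol.
n(M) deposited = 35.1 / 85.29 = 0.4115 mol.
Electrons per atom = n(e⁻)/n(M) = 0.8232 / 0.4115 = 2.00 ≈ 2, so the ion is M²⁺.

+2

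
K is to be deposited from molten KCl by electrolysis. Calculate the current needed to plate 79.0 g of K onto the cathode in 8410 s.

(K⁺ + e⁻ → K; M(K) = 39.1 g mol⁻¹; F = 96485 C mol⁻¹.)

23.2 A

n(K) = 79.0 / 39.1 = 2.020 mol.
n(e⁻) = 1 × 2.020 = 2.020 mol.
Q = n(e⁻)·F = 2.020 × 96485 = 194900 C.
I = Q/t = 194900 / 8410.0 s = 23.2 A.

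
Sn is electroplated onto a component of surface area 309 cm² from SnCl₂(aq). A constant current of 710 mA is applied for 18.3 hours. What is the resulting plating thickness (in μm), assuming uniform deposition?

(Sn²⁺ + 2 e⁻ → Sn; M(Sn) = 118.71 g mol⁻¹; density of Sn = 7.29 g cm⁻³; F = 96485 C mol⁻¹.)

Q = I·t = 0.7100 × 65880 = 46770 C; n(e⁻) = 0.4848 mol.
n(Sn) = n(e⁻)/2 = 0.2424 mol, so m = 0.2424 × 118.71 = 28.77 g.
Volume = m/ρ = 28.77 / 7.29 = 3.947 cm³.
Thickness = V/A = 3.947 / 309 = 0.0128 cm = 128 μm.

128 μm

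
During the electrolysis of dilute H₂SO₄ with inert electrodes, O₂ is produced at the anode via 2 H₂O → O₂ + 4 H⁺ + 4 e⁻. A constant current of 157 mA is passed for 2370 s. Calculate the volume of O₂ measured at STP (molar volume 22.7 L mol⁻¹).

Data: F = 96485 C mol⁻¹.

0.0219 L

Q = I·t = 0.1570 A × 2370.0 s = 372.1 C.
n(e⁻) = Q/F = 372.1 / 96485 = 0.003856 mol.
4 electrons are transferred per O₂ molecule, so n(O₂) = 0.003856 / 4 = 0.0009641 mol.
V = n × V_m = 0.0009641 × 22.7 = 0.0219 L.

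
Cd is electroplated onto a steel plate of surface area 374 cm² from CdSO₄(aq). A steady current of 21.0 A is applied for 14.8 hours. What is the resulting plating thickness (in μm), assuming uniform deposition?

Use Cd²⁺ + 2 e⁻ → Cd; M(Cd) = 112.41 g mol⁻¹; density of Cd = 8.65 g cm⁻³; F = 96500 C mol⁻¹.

Q = I·t = 21.00 × 53280 = 1119000 C; n(e⁻) = 11.59 mol.
n(Cd) = n(e⁻)/2 = 5.797 mol, so m = 5.797 × 112.41 = 651.7 g.
Volume = m/ρ = 651.7 / 8.65 = 75.34 cm³.
Thickness = V/A = 75.34 / 374 = 0.201 cm = 2010 μm.

2010 μm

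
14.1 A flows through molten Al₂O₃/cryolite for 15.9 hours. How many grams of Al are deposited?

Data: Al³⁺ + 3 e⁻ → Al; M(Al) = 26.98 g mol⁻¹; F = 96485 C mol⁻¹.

Q = I·t = 14.10 A × 57240 s = 807100 C.
n(e⁻) = Q/F = 807100 / 96485 = 8.365 mol.
Al³⁺ + 3 e⁻ → Al, so n(Al) = n(e⁻)/3 = 2.788 mol.
m = n·M = 2.788 × 26.98 = 75.2 g.

75.2 g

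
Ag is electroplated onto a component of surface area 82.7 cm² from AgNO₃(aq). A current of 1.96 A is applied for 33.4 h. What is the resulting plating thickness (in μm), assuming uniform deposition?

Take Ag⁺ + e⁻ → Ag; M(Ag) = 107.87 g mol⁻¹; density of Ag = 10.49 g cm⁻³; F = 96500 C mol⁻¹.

3040 μm

Q = I·t = 1.960 × 120240 = 235700 C; n(e⁻) = 2.442 mol.
n(Ag) = n(e⁻)/1 = 2.442 mol, so m = 2.442 × 107.87 = 263.4 g.
Volume = m/ρ = 263.4 / 10.49 = 25.11 cm³.
Thickness = V/A = 25.11 / 82.7 = 0.304 cm = 3040 μm.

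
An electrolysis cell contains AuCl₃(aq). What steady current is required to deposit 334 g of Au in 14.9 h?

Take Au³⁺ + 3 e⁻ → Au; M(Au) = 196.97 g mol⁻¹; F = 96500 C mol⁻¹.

9.15 A

n(Au) = 334 / 196.97 = 1.696 mol.
n(e⁻) = 3 × 1.696 = 5.087 mol.
Q = n(e⁻)·F = 5.087 × 96500 = 490900 C.
I = Q/t = 490900 / 53640 s = 9.15 A.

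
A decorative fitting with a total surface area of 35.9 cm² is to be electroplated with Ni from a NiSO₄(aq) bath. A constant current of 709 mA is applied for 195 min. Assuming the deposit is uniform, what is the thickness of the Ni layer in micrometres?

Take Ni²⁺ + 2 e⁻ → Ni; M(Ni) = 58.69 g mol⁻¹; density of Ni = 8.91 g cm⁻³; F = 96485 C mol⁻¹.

Q = I·t = 0.7090 × 11700 = 8295 C; n(e⁻) = 0.08598 mol.
n(Ni) = n(e⁻)/2 = 0.04299 mol, so m = 0.04299 × 58.69 = 2.523 g.
Volume = m/ρ = 2.523 / 8.91 = 0.2832 cm³.
Thickness = V/A = 0.2832 / 35.9 = 0.00789 cm = 78.9 μm.

78.9 μm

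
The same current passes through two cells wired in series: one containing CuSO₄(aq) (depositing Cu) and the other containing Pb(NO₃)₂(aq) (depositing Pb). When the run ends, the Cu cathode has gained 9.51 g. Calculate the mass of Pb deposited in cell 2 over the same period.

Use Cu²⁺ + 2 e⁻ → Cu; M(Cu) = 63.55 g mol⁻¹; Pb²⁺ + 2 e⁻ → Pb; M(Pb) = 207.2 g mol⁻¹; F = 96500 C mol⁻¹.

31.0 g

n(Cu) = 9.51 / 63.55 = 0.1496 mol.
Since Cu²⁺ + 2 e⁻ → Cu, n(e⁻) passed = 2 × 0.1496 = 0.2993 mol.
Cells in series carry the same charge, so the same 0.2993 mol of electrons passes through cell 2.
Pb²⁺ + 2 e⁻ → Pb, so n(Pb) = 0.2993 / 2 = 0.1496 mol.
m(Pb) = 0.1496 × 207.2 = 31.0 g.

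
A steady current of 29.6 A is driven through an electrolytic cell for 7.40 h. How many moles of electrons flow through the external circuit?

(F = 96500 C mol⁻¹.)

8.17 mol

Q = I·t = 29.60 A × 26640 s = 788500 C.
n(e⁻) = Q/F = 788500 / 96500 = 8.17 mol.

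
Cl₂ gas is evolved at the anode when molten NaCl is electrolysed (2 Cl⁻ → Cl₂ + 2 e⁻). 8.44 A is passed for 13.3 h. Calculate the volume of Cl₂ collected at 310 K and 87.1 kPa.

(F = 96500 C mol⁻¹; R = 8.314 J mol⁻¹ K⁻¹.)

Q = I·t = 8.440 A × 47880 s = 404100 C.
n(e⁻) = Q/F = 404100 / 96500 = 4.188 mol.
2 electrons are transferred per Cl₂ molecule, so n(Cl₂) = 4.188 / 2 = 2.094 mol.
V = nRT/P = (2.094 × 8.314 × 310) / (87.1 × 10³ Pa) = 0.0620 m³ = 62.0 L.

62.0 L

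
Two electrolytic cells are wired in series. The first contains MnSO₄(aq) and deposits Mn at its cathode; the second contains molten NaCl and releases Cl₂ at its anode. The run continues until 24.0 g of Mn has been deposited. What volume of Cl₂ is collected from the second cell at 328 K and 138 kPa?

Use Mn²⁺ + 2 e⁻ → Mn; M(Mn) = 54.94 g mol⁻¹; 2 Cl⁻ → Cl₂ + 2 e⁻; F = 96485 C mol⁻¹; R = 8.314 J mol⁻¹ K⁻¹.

n(Mn) = 24.0 / 54.94 = 0.4368 mol, so n(e⁻) = 2 × 0.4368 = 0.8737 mol.
The cells are in series, so the same 0.8737 mol of electrons passes through the second cell.
2 Cl⁻ → Cl₂ + 2 e⁻ — 2 mol e⁻ per mol Cl₂, so n(Cl₂) = 0.8737/2 = 0.4368 mol.
V = nRT/P = (0.4368 × 8.314 × 328) / (138 × 10³) = 0.00863 m³ = 8.63 L.

8.63 L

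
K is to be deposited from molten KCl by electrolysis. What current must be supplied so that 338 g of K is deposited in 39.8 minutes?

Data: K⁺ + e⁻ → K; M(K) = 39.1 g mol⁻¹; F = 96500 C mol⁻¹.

n(K) = 338 / 39.1 = 8.645 mol.
n(e⁻) = 1 × 8.645 = 8.645 mol.
Q = n(e⁻)·F = 8.645 × 96500 = 834200 C.
I = Q/t = 834200 / 2388.0 s = 349 A.

349 A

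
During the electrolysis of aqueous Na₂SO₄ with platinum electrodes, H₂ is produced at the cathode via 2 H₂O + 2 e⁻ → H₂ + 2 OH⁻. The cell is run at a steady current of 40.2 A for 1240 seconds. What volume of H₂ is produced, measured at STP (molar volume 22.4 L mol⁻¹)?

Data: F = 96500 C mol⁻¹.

5.79 L

Q = I·t = 40.20 A × 1240.0 s = 49850 C.
n(e⁻) = Q/F = 49850 / 96500 = 0.5166 mol.
2 electrons are transferred per H₂ molecule, so n(H₂) = 0.5166 / 2 = 0.2583 mol.
V = n × V_m = 0.2583 × 22.4 = 5.79 L.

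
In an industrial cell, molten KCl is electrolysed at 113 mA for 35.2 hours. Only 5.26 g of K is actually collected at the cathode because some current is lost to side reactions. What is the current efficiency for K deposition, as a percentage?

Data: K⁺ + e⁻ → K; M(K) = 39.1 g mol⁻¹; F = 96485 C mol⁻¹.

Q = I·t = 0.1130 × 126720 = 14320 C; n(e⁻) = 14320/96485 = 0.1484 mol.
Theoretical n(K) = n(e⁻)/1 = 0.1484 mol, i.e. m_theo = 0.1484 × 39.1 = 5.803 g.
Efficiency = m_actual / m_theo = 5.26 / 5.803 = 90.6 %.

90.6 %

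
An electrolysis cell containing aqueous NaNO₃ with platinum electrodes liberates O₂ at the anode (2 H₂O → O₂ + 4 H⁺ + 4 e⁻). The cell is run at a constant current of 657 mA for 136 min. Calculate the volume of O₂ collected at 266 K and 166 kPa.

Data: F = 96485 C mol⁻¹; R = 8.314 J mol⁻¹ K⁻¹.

Q = I·t = 0.6570 A × 8160.0 s = 5361 C.
n(e⁻) = Q/F = 5361 / 96485 = 0.05556 mol.
4 electrons are transferred per O₂ molecule, so n(O₂) = 0.05556 / 4 = 0.01389 mol.
V = nRT/P = (0.01389 × 8.314 × 266) / (166 × 10³ Pa) = 1.85 × 10⁻⁴ m³ = 0.185 L.

0.185 L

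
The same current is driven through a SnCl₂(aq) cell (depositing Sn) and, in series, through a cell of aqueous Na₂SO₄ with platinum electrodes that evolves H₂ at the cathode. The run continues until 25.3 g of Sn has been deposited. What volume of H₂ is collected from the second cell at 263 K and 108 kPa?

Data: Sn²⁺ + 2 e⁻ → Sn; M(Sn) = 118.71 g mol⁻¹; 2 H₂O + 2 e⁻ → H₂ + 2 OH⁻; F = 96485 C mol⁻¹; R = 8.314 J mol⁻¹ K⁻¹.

4.31 L

n(Sn) = 25.3 / 118.71 = 0.2131 mol, so n(e⁻) = 2 × 0.2131 = 0.4262 mol.
The cells are in series, so the same 0.4262 mol of electrons passes through the second cell.
2 H₂O + 2 e⁻ → H₂ + 2 OH⁻ — 2 mol e⁻ per mol H₂, so n(H₂) = 0.4262/2 = 0.2131 mol.
V = nRT/P = (0.2131 × 8.314 × 263) / (108 × 10³) = 0.00431 m³ = 4.31 L.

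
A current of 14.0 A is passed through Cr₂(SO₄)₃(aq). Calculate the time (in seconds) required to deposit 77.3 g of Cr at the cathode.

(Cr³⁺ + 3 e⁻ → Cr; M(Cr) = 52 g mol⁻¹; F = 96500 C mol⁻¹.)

30700 s

n(Cr) = m/M = 77.3 / 52 = 1.487 mol.
Each Cr atom requires 3 electrons, so n(e⁻) = 3 × 1.487 = 4.460 mol.
Q = n(e⁻)·F = 4.460 × 96500 = 430400 C.
t = Q/I = 430400 / 14.00 A = 30740 s.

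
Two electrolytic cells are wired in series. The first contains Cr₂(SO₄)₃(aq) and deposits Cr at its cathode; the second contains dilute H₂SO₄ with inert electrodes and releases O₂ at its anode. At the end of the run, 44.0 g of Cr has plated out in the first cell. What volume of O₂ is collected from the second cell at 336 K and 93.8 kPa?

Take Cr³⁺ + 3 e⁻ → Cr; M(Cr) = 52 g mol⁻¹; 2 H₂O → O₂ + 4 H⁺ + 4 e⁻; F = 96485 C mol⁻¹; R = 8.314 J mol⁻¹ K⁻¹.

n(Cr) = 44.0 / 52 = 0.8462 mol, so n(e⁻) = 3 × 0.8462 = 2.538 mol.
The cells are in series, so the same 2.538 mol of electrons passes through the second cell.
2 H₂O → O₂ + 4 H⁺ + 4 e⁻ — 4 mol e⁻ per mol O₂, so n(O₂) = 2.538/4 = 0.6346 mol.
V = nRT/P = (0.6346 × 8.314 × 336) / (93.8 × 10³) = 0.0189 m³ = 18.9 L.

18.9 L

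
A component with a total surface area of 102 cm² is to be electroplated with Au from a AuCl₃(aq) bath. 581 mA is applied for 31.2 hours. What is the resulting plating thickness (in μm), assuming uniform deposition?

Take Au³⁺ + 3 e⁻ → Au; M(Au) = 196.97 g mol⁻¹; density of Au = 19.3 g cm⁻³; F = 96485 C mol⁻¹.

Q = I·t = 0.5810 × 112320 = 65260 C; n(e⁻) = 0.6764 mol.
n(Au) = n(e⁻)/3 = 0.2255 mol, so m = 0.2255 × 196.97 = 44.41 g.
Volume = m/ρ = 44.41 / 19.3 = 2.301 cm³.
Thickness = V/A = 2.301 / 102 = 0.0226 cm = 226 μm.

226 μm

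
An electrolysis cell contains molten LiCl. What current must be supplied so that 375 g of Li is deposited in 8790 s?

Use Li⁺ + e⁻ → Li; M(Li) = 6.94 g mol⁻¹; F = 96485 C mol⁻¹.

593 A

n(Li) = 375 / 6.94 = 54.03 mol.
n(e⁻) = 1 × 54.03 = 54.03 mol.
Q = n(e⁻)·F = 54.03 × 96485 = 5214000 C.
I = Q/t = 5214000 / 8790.0 s = 593 A.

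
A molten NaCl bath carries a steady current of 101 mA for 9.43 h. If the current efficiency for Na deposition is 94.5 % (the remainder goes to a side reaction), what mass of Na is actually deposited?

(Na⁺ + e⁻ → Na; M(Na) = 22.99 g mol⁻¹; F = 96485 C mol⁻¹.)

Q = I·t = 0.1010 × 33948 = 3429 C.
n(e⁻) = 3429/96485 = 0.03554 mol; theoretically n(Na) = 0.03554/1 = 0.03554 mol, m_theo = 0.8170 g.
At 94.5 % efficiency, m_actual = 0.945 × 0.8170 = 0.772 g.

0.772 g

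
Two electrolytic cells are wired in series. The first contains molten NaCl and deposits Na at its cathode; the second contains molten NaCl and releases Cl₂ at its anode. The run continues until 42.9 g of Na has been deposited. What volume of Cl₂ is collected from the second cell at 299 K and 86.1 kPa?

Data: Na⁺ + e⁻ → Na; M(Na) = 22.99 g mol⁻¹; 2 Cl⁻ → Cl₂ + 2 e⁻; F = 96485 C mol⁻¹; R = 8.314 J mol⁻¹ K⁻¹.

26.9 L

n(Na) = 42.9 / 22.99 = 1.866 mol, so n(e⁻) = 1 × 1.866 = 1.866 mol.
The cells are in series, so the same 1.866 mol of electrons passes through the second cell.
2 Cl⁻ → Cl₂ + 2 e⁻ — 2 mol e⁻ per mol Cl₂, so n(Cl₂) = 1.866/2 = 0.9330 mol.
V = nRT/P = (0.9330 × 8.314 × 299) / (86.1 × 10³) = 0.0269 m³ = 26.9 L.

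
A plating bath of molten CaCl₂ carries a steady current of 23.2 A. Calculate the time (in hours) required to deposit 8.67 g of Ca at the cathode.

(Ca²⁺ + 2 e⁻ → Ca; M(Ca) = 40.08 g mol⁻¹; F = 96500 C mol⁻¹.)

0.500 h

n(Ca) = m/M = 8.67 / 40.08 = 0.2163 mol.
Each Ca atom requires 2 electrons, so n(e⁻) = 2 × 0.2163 = 0.4326 mol.
Q = n(e⁻)·F = 0.4326 × 96500 = 41750 C.
t = Q/I = 41750 / 23.20 A = 1800 s = 0.500 h.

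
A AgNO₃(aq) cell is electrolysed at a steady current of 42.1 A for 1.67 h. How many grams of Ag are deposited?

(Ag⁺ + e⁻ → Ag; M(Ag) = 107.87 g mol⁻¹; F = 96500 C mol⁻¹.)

283 g

Q = I·t = 42.10 A × 6012.0 s = 253100 C.
n(e⁻) = Q/F = 253100 / 96500 = 2.623 mol.
Ag⁺ + e⁻ → Ag, so n(Ag) = n(e⁻)/1 = 2.623 mol.
m = n·M = 2.623 × 107.87 = 283 g.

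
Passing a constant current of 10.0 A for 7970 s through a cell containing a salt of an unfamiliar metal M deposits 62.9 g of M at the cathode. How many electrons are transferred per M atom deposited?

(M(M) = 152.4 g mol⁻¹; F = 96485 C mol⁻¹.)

2

Q = I·t = 10.00 A × 7970.0 s = 79700 C, so n(e⁻) = 79700/96485 = 0.8260 mol.
n(M) deposited = 62.9 / 152.4 = 0.4127 mol.
Electrons per atom = n(e⁻)/n(M) = 0.8260 / 0.4127 = 2.00 ≈ 2, so the ion is M²⁺.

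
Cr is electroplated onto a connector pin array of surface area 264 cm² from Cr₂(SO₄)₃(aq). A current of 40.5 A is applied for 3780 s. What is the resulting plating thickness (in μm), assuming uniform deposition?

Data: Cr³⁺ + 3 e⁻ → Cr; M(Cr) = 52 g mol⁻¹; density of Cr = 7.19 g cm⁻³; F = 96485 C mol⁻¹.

145 μm

Q = I·t = 40.50 × 3780.0 = 153100 C; n(e⁻) = 1.587 mol.
n(Cr) = n(e⁻)/3 = 0.5289 mol, so m = 0.5289 × 52 = 27.50 g.
Volume = m/ρ = 27.50 / 7.19 = 3.825 cm³.
Thickness = V/A = 3.825 / 264 = 0.0145 cm = 145 μm.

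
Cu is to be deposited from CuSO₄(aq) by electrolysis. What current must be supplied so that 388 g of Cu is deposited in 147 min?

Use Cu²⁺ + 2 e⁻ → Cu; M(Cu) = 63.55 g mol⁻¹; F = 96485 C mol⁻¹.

134 A

n(Cu) = 388 / 63.55 = 6.105 mol.
n(e⁻) = 2 × 6.105 = 12.21 mol.
Q = n(e⁻)·F = 12.21 × 96485 = 1178000 C.
I = Q/t = 1178000 / 8820.0 s = 134 A.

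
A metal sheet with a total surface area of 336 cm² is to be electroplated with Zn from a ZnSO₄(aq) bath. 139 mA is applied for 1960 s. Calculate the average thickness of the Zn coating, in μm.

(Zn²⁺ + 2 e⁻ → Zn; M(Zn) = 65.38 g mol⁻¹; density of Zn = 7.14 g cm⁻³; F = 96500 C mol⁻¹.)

Q = I·t = 0.1390 × 1960.0 = 272.4 C; n(e⁻) = 0.002823 mol.
n(Zn) = n(e⁻)/2 = 0.001412 mol, so m = 0.001412 × 65.38 = 0.09229 g.
Volume = m/ρ = 0.09229 / 7.14 = 0.01293 cm³.
Thickness = V/A = 0.01293 / 336 = 3.85 × 10⁻⁵ cm = 0.385 μm.

0.385 μm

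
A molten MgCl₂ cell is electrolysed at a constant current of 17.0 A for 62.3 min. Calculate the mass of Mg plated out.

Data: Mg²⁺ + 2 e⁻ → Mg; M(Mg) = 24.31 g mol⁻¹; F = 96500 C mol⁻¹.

Q = I·t = 17.00 A × 3738.0 s = 63550 C.
n(e⁻) = Q/F = 63550 / 96500 = 0.6585 mol.
Mg²⁺ + 2 e⁻ → Mg, so n(Mg) = n(e⁻)/2 = 0.3293 mol.
m = n·M = 0.3293 × 24.31 = 8.00 g.

8.00 g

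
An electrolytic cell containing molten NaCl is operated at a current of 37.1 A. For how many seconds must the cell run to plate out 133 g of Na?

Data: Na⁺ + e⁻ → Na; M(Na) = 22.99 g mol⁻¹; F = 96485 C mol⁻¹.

15000 s

n(Na) = m/M = 133 / 22.99 = 5.785 mol.
Each Na atom requires 1 electron, so n(e⁻) = 1 × 5.785 = 5.785 mol.
Q = n(e⁻)·F = 5.785 × 96485 = 558200 C.
t = Q/I = 558200 / 37.10 A = 15050 s.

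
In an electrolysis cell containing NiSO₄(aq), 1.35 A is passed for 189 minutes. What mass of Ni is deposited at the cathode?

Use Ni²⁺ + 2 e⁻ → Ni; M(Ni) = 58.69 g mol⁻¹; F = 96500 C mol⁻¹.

4.66 g

Q = I·t = 1.350 A × 11340 s = 15310 C.
n(e⁻) = Q/F = 15310 / 96500 = 0.1586 mol.
Ni²⁺ + 2 e⁻ → Ni, so n(Ni) = n(e⁻)/2 = 0.07932 mol.
m = n·M = 0.07932 × 58.69 = 4.66 g.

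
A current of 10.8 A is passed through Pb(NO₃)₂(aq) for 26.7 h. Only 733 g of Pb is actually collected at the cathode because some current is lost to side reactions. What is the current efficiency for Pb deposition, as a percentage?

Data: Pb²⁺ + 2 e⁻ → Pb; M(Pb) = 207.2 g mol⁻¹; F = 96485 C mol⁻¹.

Q = I·t = 10.80 × 96120 = 1038000 C; n(e⁻) = 1038000/96485 = 10.76 mol.
Theoretical n(Pb) = n(e⁻)/2 = 5.380 mol, i.e. m_theo = 5.380 × 207.2 = 1115 g.
Efficiency = m_actual / m_theo = 733 / 1115 = 65.8 %.

65.8 %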